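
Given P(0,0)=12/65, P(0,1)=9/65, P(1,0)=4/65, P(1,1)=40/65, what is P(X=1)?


P(X=1) = P(1,0)+P(1,1) = 4/65 + 40/65 = 44/65

44/65


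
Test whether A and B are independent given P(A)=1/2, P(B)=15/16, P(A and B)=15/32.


P(A)*P(B) = 1/2*15/16 = 15/32
P(A∩B) = 15/32, which equals P(A)P(B), so independent

Yes, A and B are independent


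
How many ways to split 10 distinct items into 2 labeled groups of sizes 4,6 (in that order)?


10! = 3628800
Denominator: 4!=24 * 6!=720
Coefficient = 3628800 / 17280 = 210

210


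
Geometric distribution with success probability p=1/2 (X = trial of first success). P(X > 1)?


P(X > 1) = P(first 1 trials all fail) = (1-p)^1 = (1/2)^1 = 1/2

1/2


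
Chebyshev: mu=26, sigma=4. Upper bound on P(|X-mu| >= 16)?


k = 16/4 = 4
Chebyshev: P(|X-mu| >= k*sigma) <= 1/k^2 = 1/4^2 = 1/16

1/16


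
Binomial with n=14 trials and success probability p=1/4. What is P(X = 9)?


P(X=9) = C(14,9) * p^9 * (1-p)^5
= 2002 * 1/262144 * 243/1024
= 243243/134217728

243243/134217728


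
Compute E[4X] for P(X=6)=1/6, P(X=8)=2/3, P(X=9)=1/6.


E[4X] = sum(g(x)*P(x))
= 24*1/6 + 32*2/3 + 36*1/6
= 94/3

94/3


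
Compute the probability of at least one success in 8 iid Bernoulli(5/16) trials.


P(at least one) = 1 - P(none)
P(none) = (1 - 5/16)^8 = (11/16)^8 = 214358881/4294967296
P(at least one) = 1 - 214358881/4294967296 = 4080608415/4294967296

4080608415/4294967296


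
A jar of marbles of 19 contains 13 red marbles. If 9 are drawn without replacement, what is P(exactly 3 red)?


P(X=3) = C(13,3)*C(6,6) / C(19,9)
= 286*1 / 92378
= 286/92378 = 1/323

1/323


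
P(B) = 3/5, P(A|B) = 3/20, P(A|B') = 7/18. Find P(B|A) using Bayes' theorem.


P(A) = P(A|B)P(B) + P(A|B')P(B') = 3/20*3/5 + 7/18*2/5 = 221/900
P(B|A) = P(A|B)P(B)/P(A) = (9/100)/(221/900) = 81/221

81/221


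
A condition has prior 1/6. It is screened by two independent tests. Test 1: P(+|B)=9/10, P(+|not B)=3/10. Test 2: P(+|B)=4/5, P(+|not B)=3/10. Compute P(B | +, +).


After test 1: P(+) = 9/10*1/6 + 3/10*5/6 = 2/5
P(B|+) = (3/20)/(2/5) = 3/8
After test 2 (use post1 as new prior): P(+) = 4/5*3/8 + 3/10*5/8 = 39/80
P(B|+,+) = (3/10)/(39/80) = 8/13

8/13


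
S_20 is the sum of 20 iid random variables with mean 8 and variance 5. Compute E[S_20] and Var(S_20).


E[S_n] = n*mu = 20*8 = 160
Var(S_n) = n*sigma^2 = 20*5 = 100

E[S_20]=160, Var(S_20)=100


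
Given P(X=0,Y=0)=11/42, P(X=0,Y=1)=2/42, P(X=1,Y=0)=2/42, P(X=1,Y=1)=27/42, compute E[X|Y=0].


P(Y=0) = 13/42
E[X|Y=0] = (0*11 + 1*2)/13 = 2/13

2/13


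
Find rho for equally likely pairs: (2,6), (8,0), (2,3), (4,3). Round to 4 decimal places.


Cov(X,Y) = -4.5000, Var(X) = 6.0000, Var(Y) = 4.5000
rho = Cov/(sqrt(VarX)*sqrt(VarY)) = -0.8660

-0.8660


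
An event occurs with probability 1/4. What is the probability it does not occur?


P(A') = 1 - P(A) = 1 - 1/4 = 3/4

3/4


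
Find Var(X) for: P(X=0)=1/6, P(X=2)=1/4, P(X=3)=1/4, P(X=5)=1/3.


E[X] = 35/12, E[X^2] = 139/12
Var(X) = E[X^2] - (E[X])^2 = 139/12 - (35/12)^2 = 443/144

443/144


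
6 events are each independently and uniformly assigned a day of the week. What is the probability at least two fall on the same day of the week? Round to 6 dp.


P(all different) = prod((7-i)/7 for i=0..5) = 0.042839
P(at least one match) = 1 - 0.042839 = 0.957161

0.957161


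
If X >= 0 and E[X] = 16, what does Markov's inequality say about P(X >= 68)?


Markov: P(X >= a) <= E[X]/a
P(X >= 68) <= 16/68 = 4/17

4/17


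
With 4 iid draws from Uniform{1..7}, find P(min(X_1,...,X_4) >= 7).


P(min >= 7) = P(all X_i >= 7) = (P(X_1 >= 7))^4
= (1/7)^4 = 1/2401

1/2401


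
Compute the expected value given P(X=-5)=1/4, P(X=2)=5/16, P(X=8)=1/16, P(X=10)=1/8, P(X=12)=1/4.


E[X] = sum(x * P(x))
= -5*1/4 + 2*5/16 + 8*1/16 + 10*1/8 + 12*1/4
= 33/8

33/8


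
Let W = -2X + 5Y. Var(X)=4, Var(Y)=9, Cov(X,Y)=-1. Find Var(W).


Var(-2X + 5Y) = (-2)^2*Var(X) + 5^2*Var(Y) + 2*(-2)*5*Cov(X,Y)
= 4*4 + 25*9 - 20*(-1)
= 16 + 225 + 20 = 261

261


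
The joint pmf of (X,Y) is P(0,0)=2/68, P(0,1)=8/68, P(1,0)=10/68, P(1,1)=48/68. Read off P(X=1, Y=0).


Read from table: P(X=1, Y=0) = 10/68 = 5/34

5/34


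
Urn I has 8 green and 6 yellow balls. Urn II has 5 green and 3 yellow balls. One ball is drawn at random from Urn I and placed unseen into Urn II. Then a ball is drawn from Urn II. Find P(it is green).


P(transfer green) = 8/14 = 4/7; P(transfer yellow) = 3/7
If green transferred: Urn II has 6 green of 9, so P(green|green moved) = 2/3
If yellow transferred: Urn II has 5 green of 9, so P(green|yellow moved) = 5/9
By total probability: P(green) = 4/7*2/3 + 3/7*5/9 = 13/21

13/21


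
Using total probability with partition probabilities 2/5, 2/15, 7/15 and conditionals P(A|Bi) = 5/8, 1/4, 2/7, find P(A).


P(A) = P(A|B1)P(B1) + P(A|B2)P(B2) + P(A|B3)P(B3)
= 5/8*2/5 + 1/4*2/15 + 2/7*7/15
= 1/4 + 1/30 + 2/15 = 5/12

5/12


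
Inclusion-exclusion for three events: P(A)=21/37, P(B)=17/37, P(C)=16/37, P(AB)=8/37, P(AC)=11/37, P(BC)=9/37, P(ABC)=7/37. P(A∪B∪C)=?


P(A∪B∪C) = P(A)+P(B)+P(C) - P(AB)-P(AC)-P(BC) + P(ABC)
= 21/37+17/37+16/37 - 8/37-11/37-9/37 + 7/37
= 33/37

33/37


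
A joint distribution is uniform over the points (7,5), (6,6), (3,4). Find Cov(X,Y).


E[X]=16/3, E[Y]=5, E[XY]=83/3
Cov(X,Y) = E[XY] - E[X]E[Y] = 83/3 - 16/3*5 = 1

1


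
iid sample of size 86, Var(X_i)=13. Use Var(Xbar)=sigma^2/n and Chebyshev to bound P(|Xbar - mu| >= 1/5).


Var(Xbar) = Var(X)/n = 13/86
Chebyshev: P(|Xbar-mu| >= 1/5) <= Var(Xbar)/(1/5)^2 = (13/86)/(1/25) = 325/86
Bound exceeds 1, so trivial bound: 1

1


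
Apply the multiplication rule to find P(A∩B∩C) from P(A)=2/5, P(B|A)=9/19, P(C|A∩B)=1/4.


P(A∩B∩C) = P(A) * P(B|A) * P(C|A∩B)
= 2/5 * 9/19 * 1/4
= 18/95 * 1/4 = 9/190

9/190


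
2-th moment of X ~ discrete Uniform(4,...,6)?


E[X^2] = (1/3) * sum(x^2 for x=4..6)
= 77/3

77/3


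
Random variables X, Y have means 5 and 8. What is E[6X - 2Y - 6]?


E[6X - 2Y - 6] = 6*E[X] - 2*E[Y] - 6
= (6)*(5) + (-2)*(8) + (-6)
= 30 - 16 - 6 = 8

8


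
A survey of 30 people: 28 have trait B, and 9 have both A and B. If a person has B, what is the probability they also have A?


P(A|B) = P(A∩B)/P(B) = (9/30)/(28/30) = 9/28

9/28


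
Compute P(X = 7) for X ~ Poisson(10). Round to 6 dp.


P(X=7) = e^(-10) * 10^7 / 7!
≈ 0.00004539992976 * 10000000 / 5040
≈ 0.090079

0.090079


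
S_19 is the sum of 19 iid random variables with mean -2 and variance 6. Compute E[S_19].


E[S_n] = n*E[X_1] = 19*-2 = -38

-38


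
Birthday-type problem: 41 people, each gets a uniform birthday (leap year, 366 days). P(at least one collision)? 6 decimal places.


P(all different) = prod((366-i)/366 for i=0..40) = 0.097493
P(at least one match) = 1 - 0.097493 = 0.902507

0.902507


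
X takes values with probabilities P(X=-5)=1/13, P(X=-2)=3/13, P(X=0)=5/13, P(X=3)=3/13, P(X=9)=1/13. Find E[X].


E[X] = sum(x * P(x))
= -5*1/13 - 2*3/13 + 0*5/13 + 3*3/13 + 9*1/13
= 7/13

7/13


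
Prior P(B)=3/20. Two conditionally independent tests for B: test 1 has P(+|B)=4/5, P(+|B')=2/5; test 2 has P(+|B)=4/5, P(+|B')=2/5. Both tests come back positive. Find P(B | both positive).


After test 1: P(+) = 4/5*3/20 + 2/5*17/20 = 23/50
P(B|+) = (3/25)/(23/50) = 6/23
After test 2 (use post1 as new prior): P(+) = 4/5*6/23 + 2/5*17/23 = 58/115
P(B|+,+) = (24/115)/(58/115) = 12/29

12/29


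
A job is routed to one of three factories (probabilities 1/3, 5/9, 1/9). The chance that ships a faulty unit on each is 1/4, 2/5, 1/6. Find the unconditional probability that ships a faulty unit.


P(A) = P(A|B1)P(B1) + P(A|B2)P(B2) + P(A|B3)P(B3)
= 1/4*1/3 + 2/5*5/9 + 1/6*1/9
= 1/12 + 2/9 + 1/54 = 35/108

35/108


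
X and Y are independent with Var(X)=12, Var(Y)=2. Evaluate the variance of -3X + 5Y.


Independence => Cov(X,Y)=0
Var(-3X + 5Y) = (-3)^2*Var(X) + 5^2*Var(Y)
= 9*12 + 25*2 = 158

158


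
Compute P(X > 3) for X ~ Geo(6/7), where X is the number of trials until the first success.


P(X > 3) = P(first 3 trials all fail) = (1-p)^3 = (1/7)^3 = 1/343

1/343


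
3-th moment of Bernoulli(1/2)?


For Bernoulli: X in {0,1}
E[X^3] = 0^3*(1-1/2) + 1^3*1/2 = 1/2

1/2


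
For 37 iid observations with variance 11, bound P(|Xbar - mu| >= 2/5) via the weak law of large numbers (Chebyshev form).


Var(Xbar) = Var(X)/n = 11/37
Chebyshev: P(|Xbar-mu| >= 2/5) <= Var(Xbar)/(2/5)^2 = (11/37)/(4/25) = 275/148
Bound exceeds 1, so trivial bound: 1

1


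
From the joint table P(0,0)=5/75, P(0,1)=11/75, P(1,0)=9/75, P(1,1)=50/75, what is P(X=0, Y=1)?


Read from table: P(X=0, Y=1) = 11/75

11/75


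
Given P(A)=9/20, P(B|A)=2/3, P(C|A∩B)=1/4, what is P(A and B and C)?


P(A∩B∩C) = P(A) * P(B|A) * P(C|A∩B)
= 9/20 * 2/3 * 1/4
= 3/10 * 1/4 = 3/40

3/40


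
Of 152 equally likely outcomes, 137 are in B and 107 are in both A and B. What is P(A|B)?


P(A|B) = P(A∩B)/P(B) = (107/152)/(137/152) = 107/137

107/137


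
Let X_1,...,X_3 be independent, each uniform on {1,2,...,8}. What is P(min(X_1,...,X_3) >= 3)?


P(min >= 3) = P(all X_i >= 3) = (P(X_1 >= 3))^3
= (6/8)^3 = (3/4)^3 = 27/64

27/64


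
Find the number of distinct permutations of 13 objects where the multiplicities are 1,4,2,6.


13! = 6227020800
Denominator: 1!=1 * 4!=24 * 2!=2 * 6!=720
Coefficient = 6227020800 / 34560 = 180180

180180


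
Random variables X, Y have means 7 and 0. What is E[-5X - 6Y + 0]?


E[-5X - 6Y + 0] = -5*E[X] - 6*E[Y] + 0
= (-5)*(7) + (-6)*(0) + (0)
= -35 + 0 + 0 = -35

-35


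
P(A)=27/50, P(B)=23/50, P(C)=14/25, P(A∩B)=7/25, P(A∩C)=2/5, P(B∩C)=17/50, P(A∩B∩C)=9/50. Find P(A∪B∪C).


P(A∪B∪C) = P(A)+P(B)+P(C) - P(AB)-P(AC)-P(BC) + P(ABC)
= 27/50+23/50+14/25 - 7/25-2/5-17/50 + 9/50
= 18/25

18/25


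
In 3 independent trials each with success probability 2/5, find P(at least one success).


P(at least one) = 1 - P(none)
P(none) = (1 - 2/5)^3 = (3/5)^3 = 27/125
P(at least one) = 1 - 27/125 = 98/125

98/125


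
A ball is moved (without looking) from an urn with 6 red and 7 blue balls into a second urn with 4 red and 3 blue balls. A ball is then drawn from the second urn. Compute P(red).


P(transfer red) = 6/13; P(transfer blue) = 7/13
If red transferred: Urn II has 5 red of 8, so P(red|red moved) = 5/8
If blue transferred: Urn II has 4 red of 8, so P(red|blue moved) = 1/2
By total probability: P(red) = 6/13*5/8 + 7/13*1/2 = 29/52

29/52


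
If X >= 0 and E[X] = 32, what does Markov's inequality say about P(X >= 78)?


Markov: P(X >= a) <= E[X]/a
P(X >= 78) <= 32/78 = 16/39

16/39


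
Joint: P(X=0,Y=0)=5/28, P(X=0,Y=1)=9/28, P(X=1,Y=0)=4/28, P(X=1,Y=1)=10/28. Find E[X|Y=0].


P(Y=0) = 9/28
E[X|Y=0] = (0*5 + 1*4)/9 = 4/9

4/9


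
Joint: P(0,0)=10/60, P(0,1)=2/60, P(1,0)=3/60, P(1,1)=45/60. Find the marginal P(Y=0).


P(Y=0) = P(0,0)+P(1,0) = 10/60 + 3/60 = 13/60

13/60


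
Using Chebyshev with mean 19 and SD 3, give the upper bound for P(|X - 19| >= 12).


k = 12/3 = 4
Chebyshev: P(|X-mu| >= k*sigma) <= 1/k^2 = 1/4^2 = 1/16

1/16


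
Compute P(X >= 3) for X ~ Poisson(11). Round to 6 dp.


P(X>=3) = 1 - P(X<=2) = 1 - (e^(-11)*11^0/0! + e^(-11)*11^1/1! + e^(-11)*11^2/2!)
≈ 1 - (0.0000167017 + 0.0001837187 + 0.0010104529)
= 1 - 0.0012108733 = 0.9987891267
≈ 0.998789

0.998789


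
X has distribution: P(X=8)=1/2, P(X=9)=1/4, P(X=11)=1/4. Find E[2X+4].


E[2X+4] = sum(g(x)*P(x))
= 20*1/2 + 22*1/4 + 26*1/4
= 22

22


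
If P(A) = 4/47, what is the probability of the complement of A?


P(A') = 1 - P(A) = 1 - 4/47 = 43/47

43/47


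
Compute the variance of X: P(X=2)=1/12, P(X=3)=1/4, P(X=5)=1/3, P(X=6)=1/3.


E[X] = 55/12, E[X^2] = 275/12
Var(X) = E[X^2] - (E[X])^2 = 275/12 - (55/12)^2 = 275/144

275/144


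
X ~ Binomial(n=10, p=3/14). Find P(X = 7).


P(X=7) = C(10,7) * p^7 * (1-p)^3
= 120 * 2187/105413504 * 1331/2744
= 43663455/36156831872

43663455/36156831872


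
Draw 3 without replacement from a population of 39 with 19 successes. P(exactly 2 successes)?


P(X=2) = C(19,2)*C(20,1) / C(39,3)
= 171*20 / 9139
= 3420/9139 = 180/481

180/481


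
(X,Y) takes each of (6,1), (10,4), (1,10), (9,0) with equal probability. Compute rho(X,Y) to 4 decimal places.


Cov(X,Y) = -10.3750, Var(X) = 12.2500, Var(Y) = 15.1875
rho = Cov/(sqrt(VarX)*sqrt(VarY)) = -0.7606

-0.7606


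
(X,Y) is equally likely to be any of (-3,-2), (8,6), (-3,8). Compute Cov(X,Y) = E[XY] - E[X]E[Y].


E[X]=2/3, E[Y]=4, E[XY]=10
Cov(X,Y) = E[XY] - E[X]E[Y] = 10 - 2/3*4 = 22/3

22/3


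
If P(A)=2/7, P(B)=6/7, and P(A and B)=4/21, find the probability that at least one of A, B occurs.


P(A∪B) = P(A) + P(B) - P(A∩B)
= 2/7 + 6/7 - 4/21 = 20/21

20/21


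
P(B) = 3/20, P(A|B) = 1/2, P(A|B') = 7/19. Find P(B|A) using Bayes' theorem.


P(A) = P(A|B)P(B) + P(A|B')P(B') = 1/2*3/20 + 7/19*17/20 = 59/152
P(B|A) = P(A|B)P(B)/P(A) = (3/40)/(59/152) = 57/295

57/295


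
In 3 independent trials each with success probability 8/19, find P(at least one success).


P(at least one) = 1 - P(none)
P(none) = (1 - 8/19)^3 = (11/19)^3 = 1331/6859
P(at least one) = 1 - 1331/6859 = 5528/6859

5528/6859


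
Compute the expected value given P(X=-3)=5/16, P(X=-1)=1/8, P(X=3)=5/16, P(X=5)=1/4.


E[X] = sum(x * P(x))
= -3*5/16 - 1*1/8 + 3*5/16 + 5*1/4
= 9/8

9/8


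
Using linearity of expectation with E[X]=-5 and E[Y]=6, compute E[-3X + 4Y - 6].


E[-3X + 4Y - 6] = -3*E[X] + 4*E[Y] - 6
= (-3)*(-5) + (4)*(6) + (-6)
= 15 + 24 - 6 = 33

33


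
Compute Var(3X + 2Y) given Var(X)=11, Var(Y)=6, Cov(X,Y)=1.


Var(3X + 2Y) = 3^2*Var(X) + 2^2*Var(Y) + 2*3*2*Cov(X,Y)
= 9*11 + 4*6 + 12*1
= 99 + 24 + 12 = 135

135


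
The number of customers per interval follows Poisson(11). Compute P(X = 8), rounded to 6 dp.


P(X=8) = e^(-11) * 11^8 / 8!
≈ 0.00001670170079 * 214358881 / 40320
≈ 0.088794

0.088794


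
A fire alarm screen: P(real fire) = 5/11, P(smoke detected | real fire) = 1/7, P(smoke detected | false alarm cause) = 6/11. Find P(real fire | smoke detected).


P(A) = P(A|B)P(B) + P(A|B')P(B') = 1/7*5/11 + 6/11*6/11 = 307/847
P(B|A) = P(A|B)P(B)/P(A) = (5/77)/(307/847) = 55/307

55/307


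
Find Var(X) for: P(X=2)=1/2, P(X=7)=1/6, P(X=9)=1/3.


E[X] = 31/6, E[X^2] = 223/6
Var(X) = E[X^2] - (E[X])^2 = 223/6 - (31/6)^2 = 377/36

377/36


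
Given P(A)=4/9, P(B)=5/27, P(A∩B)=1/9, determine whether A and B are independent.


P(A)*P(B) = 4/9*5/27 = 20/243
P(A∩B) = 1/9 != 20/243, so not independent

No, A and B are not independent


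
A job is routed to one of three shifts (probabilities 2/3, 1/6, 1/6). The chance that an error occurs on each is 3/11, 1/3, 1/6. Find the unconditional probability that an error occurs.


P(A) = P(A|B1)P(B1) + P(A|B2)P(B2) + P(A|B3)P(B3)
= 3/11*2/3 + 1/3*1/6 + 1/6*1/6
= 2/11 + 1/18 + 1/36 = 35/132

35/132


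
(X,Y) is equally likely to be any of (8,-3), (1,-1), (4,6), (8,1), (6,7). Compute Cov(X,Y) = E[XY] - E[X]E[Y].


E[X]=27/5, E[Y]=2, E[XY]=49/5
Cov(X,Y) = E[XY] - E[X]E[Y] = 49/5 - 27/5*2 = -1

-1


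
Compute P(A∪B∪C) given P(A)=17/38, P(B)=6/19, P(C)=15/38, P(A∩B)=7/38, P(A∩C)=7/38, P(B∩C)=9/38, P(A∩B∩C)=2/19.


P(A∪B∪C) = P(A)+P(B)+P(C) - P(AB)-P(AC)-P(BC) + P(ABC)
= 17/38+6/19+15/38 - 7/38-7/38-9/38 + 2/19
= 25/38

25/38


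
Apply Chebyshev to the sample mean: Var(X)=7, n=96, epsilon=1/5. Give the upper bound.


Var(Xbar) = Var(X)/n = 7/96
Chebyshev: P(|Xbar-mu| >= 1/5) <= Var(Xbar)/(1/5)^2 = (7/96)/(1/25) = 175/96
Bound exceeds 1, so trivial bound: 1

1


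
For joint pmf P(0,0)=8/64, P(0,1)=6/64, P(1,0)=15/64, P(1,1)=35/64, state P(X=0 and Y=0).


Read from table: P(X=0, Y=0) = 8/64 = 1/8

1/8


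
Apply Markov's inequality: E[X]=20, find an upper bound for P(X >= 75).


Markov: P(X >= a) <= E[X]/a
P(X >= 75) <= 20/75 = 4/15

4/15


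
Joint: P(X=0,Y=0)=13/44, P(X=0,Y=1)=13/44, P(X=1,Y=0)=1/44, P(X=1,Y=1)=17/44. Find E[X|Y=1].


P(Y=1) = 30/44
E[X|Y=1] = (0*13 + 1*17)/30 = 17/30

17/30


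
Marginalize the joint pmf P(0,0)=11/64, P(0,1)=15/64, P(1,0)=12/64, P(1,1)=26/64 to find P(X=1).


P(X=1) = P(1,0)+P(1,1) = 12/64 + 26/64 = 38/64 = 19/32

19/32


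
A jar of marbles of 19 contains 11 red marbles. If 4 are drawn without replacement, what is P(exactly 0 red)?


P(X=0) = C(11,0)*C(8,4) / C(19,4)
= 1*70 / 3876
= 70/3876 = 35/1938

35/1938


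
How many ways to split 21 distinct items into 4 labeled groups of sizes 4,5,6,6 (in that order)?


21! = 51090942171709440000
Denominator: 4!=24 * 5!=120 * 6!=720 * 6!=720
Coefficient = 51090942171709440000 / 1492992000 = 34220506320

34220506320


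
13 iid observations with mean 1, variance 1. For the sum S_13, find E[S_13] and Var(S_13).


E[S_n] = n*mu = 13*1 = 13
Var(S_n) = n*sigma^2 = 13*1 = 13

E[S_13]=13, Var(S_13)=13


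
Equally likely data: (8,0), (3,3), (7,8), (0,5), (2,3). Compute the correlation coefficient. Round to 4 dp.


Cov(X,Y) = -1.0000, Var(X) = 9.2000, Var(Y) = 6.9600
rho = Cov/(sqrt(VarX)*sqrt(VarY)) = -0.1250

-0.1250


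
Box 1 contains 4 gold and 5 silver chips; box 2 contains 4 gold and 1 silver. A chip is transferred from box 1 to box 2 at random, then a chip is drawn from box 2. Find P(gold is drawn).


P(transfer gold) = 4/9; P(transfer silver) = 5/9
If gold transferred: Urn II has 5 gold of 6, so P(gold|gold moved) = 5/6
If silver transferred: Urn II has 4 gold of 6, so P(gold|silver moved) = 2/3
By total probability: P(gold) = 4/9*5/6 + 5/9*2/3 = 20/27

20/27


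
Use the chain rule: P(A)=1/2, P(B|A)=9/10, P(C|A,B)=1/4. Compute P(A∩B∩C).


P(A∩B∩C) = P(A) * P(B|A) * P(C|A∩B)
= 1/2 * 9/10 * 1/4
= 9/20 * 1/4 = 9/80

9/80


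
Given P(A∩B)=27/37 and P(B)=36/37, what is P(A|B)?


P(A|B) = P(A∩B)/P(B) = (27/37)/(36/37) = 27/36 = 3/4

3/4


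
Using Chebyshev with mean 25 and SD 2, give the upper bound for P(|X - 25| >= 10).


k = 10/2 = 5
Chebyshev: P(|X-mu| >= k*sigma) <= 1/k^2 = 1/5^2 = 1/25

1/25


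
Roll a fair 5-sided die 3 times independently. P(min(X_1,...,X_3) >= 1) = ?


P(min >= 1) = P(all X_i >= 1) = (P(X_1 >= 1))^3
= (5/5)^3 = 1^3 = 1

1


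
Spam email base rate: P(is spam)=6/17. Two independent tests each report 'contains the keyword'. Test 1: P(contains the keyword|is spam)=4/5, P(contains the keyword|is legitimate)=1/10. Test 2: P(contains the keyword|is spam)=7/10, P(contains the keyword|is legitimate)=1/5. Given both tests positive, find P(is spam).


After test 1: P(+) = 4/5*6/17 + 1/10*11/17 = 59/170
P(B|+) = (24/85)/(59/170) = 48/59
After test 2 (use post1 as new prior): P(+) = 7/10*48/59 + 1/5*11/59 = 179/295
P(B|+,+) = (168/295)/(179/295) = 168/179

168/179


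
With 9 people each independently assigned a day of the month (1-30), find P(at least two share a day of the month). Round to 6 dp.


P(all different) = prod((30-i)/30 for i=0..8) = 0.263770
P(at least one match) = 1 - 0.263770 = 0.736230

0.736230


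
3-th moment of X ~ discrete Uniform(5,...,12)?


E[X^3] = (1/8) * sum(x^3 for x=5..12)
= 5984/8 = 748

748


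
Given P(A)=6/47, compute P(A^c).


P(A') = 1 - P(A) = 1 - 6/47 = 41/47

41/47


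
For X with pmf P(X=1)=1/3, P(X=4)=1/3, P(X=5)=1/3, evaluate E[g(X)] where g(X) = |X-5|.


E[|X-5|] = sum(g(x)*P(x))
= 4*1/3 + 1*1/3 + 0*1/3
= 5/3

5/3


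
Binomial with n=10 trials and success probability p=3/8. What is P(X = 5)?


P(X=5) = C(10,5) * p^5 * (1-p)^5
= 252 * 243/32768 * 3125/32768
= 47840625/268435456

47840625/268435456


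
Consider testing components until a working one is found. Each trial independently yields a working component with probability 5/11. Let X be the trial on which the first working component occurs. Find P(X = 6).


P(X=6) = (1-p)^5 * p = (6/11)^5 * 5/11
= 7776/161051 * 5/11 = 38880/1771561

38880/1771561


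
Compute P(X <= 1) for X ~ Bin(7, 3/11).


P(X<=1) = P(X=0) + P(X=1)
= 2097152/19487171 + 5505024/19487171
= 7602176/19487171

7602176/19487171


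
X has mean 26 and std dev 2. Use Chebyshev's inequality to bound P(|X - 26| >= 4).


k = 4/2 = 2
Chebyshev: P(|X-mu| >= k*sigma) <= 1/k^2 = 1/2^2 = 1/4

1/4


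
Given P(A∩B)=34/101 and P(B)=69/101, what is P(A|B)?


P(A|B) = P(A∩B)/P(B) = (34/101)/(69/101) = 34/69

34/69


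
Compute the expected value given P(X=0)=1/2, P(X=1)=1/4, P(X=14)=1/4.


E[X] = sum(x * P(x))
= 0*1/2 + 1*1/4 + 14*1/4
= 15/4

15/4


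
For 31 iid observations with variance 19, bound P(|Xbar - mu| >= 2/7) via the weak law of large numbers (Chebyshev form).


Var(Xbar) = Var(X)/n = 19/31
Chebyshev: P(|Xbar-mu| >= 2/7) <= Var(Xbar)/(2/7)^2 = (19/31)/(4/49) = 931/124
Bound exceeds 1, so trivial bound: 1

1


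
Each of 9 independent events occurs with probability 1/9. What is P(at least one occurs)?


P(at least one) = 1 - P(none)
P(none) = (1 - 1/9)^9 = (8/9)^9 = 134217728/387420489
P(at least one) = 1 - 134217728/387420489 = 253202761/387420489

253202761/387420489


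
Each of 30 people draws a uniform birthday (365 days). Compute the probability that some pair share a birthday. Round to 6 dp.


P(all different) = prod((365-i)/365 for i=0..29) = 0.293684
P(at least one match) = 1 - 0.293684 = 0.706316

0.706316


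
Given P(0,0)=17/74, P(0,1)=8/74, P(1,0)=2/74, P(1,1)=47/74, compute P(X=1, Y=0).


Read from table: P(X=1, Y=0) = 2/74 = 1/37

1/37


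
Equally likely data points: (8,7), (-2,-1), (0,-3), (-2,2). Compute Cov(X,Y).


E[X]=1, E[Y]=5/4, E[XY]=27/2
Cov(X,Y) = E[XY] - E[X]E[Y] = 27/2 - 1*5/4 = 49/4

49/4


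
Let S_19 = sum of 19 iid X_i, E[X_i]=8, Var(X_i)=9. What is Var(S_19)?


By independence, Var(S_n) = n*Var(X_1) = 19*9 = 171

171


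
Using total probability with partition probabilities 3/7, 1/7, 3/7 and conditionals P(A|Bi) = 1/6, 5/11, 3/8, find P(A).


P(A) = P(A|B1)P(B1) + P(A|B2)P(B2) + P(A|B3)P(B3)
= 1/6*3/7 + 5/11*1/7 + 3/8*3/7
= 1/14 + 5/77 + 9/56 = 183/616

183/616


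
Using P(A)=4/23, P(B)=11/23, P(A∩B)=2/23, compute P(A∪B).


P(A∪B) = P(A) + P(B) - P(A∩B)
= 4/23 + 11/23 - 2/23 = 13/23

13/23


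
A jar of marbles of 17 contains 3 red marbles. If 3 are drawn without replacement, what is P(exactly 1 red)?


P(X=1) = C(3,1)*C(14,2) / C(17,3)
= 3*91 / 680
= 273/680

273/680


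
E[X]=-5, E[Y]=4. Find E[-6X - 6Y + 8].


E[-6X - 6Y + 8] = -6*E[X] - 6*E[Y] + 8
= (-6)*(-5) + (-6)*(4) + (8)
= 30 - 24 + 8 = 14

14


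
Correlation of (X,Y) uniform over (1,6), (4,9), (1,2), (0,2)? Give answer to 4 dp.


Cov(X,Y) = 3.8750, Var(X) = 2.2500, Var(Y) = 8.6875
rho = Cov/(sqrt(VarX)*sqrt(VarY)) = 0.8765

0.8765


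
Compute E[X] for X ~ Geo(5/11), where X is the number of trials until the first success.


For geometric (trials until first success), E[X] = 1/p = 1/(5/11) = 11/5

11/5


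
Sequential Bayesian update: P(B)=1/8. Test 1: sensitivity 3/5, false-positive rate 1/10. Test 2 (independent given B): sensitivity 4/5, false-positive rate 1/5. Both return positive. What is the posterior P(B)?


After test 1: P(+) = 3/5*1/8 + 1/10*7/8 = 13/80
P(B|+) = (3/40)/(13/80) = 6/13
After test 2 (use post1 as new prior): P(+) = 4/5*6/13 + 1/5*7/13 = 31/65
P(B|+,+) = (24/65)/(31/65) = 24/31

24/31


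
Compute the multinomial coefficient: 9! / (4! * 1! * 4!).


9! = 362880
Denominator: 4!=24 * 1!=1 * 4!=24
Coefficient = 362880 / 576 = 630

630


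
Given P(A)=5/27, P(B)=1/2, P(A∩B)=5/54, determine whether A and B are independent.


P(A)*P(B) = 5/27*1/2 = 5/54
P(A∩B) = 5/54, which equals P(A)P(B), so independent

Yes, A and B are independent


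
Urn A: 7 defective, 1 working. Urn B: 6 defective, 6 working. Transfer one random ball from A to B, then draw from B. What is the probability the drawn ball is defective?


P(transfer defective) = 7/8; P(transfer working) = 1/8
If defective transferred: Urn II has 7 defective of 13, so P(defective|defective moved) = 7/13
If working transferred: Urn II has 6 defective of 13, so P(defective|working moved) = 6/13
By total probability: P(defective) = 7/8*7/13 + 1/8*6/13 = 55/104

55/104


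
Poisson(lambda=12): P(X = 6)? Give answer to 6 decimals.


P(X=6) = e^(-12) * 12^6 / 6!
≈ 0.000006144212353 * 2985984 / 720
≈ 0.025481

0.025481


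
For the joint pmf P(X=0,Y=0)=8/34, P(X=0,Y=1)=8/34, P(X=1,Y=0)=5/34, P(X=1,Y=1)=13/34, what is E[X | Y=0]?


P(Y=0) = 13/34
E[X|Y=0] = (0*8 + 1*5)/13 = 5/13

5/13


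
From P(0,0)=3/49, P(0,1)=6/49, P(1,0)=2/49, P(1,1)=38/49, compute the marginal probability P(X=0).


P(X=0) = P(0,0)+P(0,1) = 3/49 + 6/49 = 9/49

9/49


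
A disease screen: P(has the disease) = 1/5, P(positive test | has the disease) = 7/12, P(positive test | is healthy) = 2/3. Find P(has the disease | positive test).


P(A) = P(A|B)P(B) + P(A|B')P(B') = 7/12*1/5 + 2/3*4/5 = 13/20
P(B|A) = P(A|B)P(B)/P(A) = (7/60)/(13/20) = 7/39

7/39


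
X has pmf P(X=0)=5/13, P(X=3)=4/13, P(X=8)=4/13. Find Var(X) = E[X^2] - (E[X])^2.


E[X] = 44/13, E[X^2] = 292/13
Var(X) = E[X^2] - (E[X])^2 = 292/13 - (44/13)^2 = 1860/169

1860/169


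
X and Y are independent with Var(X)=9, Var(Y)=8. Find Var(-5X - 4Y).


Independence => Cov(X,Y)=0
Var(-5X - 4Y) = (-5)^2*Var(X) + (-4)^2*Var(Y)
= 25*9 + 16*8 = 353

353


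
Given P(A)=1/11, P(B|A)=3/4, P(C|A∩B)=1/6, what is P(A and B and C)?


P(A∩B∩C) = P(A) * P(B|A) * P(C|A∩B)
= 1/11 * 3/4 * 1/6
= 3/44 * 1/6 = 1/88

1/88


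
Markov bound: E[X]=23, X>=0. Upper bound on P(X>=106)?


Markov: P(X >= a) <= E[X]/a
P(X >= 106) <= 23/106

23/106


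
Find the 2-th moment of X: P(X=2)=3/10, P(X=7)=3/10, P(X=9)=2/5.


E[X^2] = sum(x^2 * P(x))
= 4*3/10 + 49*3/10 + 81*2/5
= 483/10

483/10


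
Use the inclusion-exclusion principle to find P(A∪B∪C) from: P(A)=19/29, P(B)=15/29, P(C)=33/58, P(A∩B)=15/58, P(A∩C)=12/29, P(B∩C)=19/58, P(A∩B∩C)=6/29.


P(A∪B∪C) = P(A)+P(B)+P(C) - P(AB)-P(AC)-P(BC) + P(ABC)
= 19/29+15/29+33/58 - 15/58-12/29-19/58 + 6/29
= 55/58

55/58


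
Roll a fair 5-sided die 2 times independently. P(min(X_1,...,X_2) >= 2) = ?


P(min >= 2) = P(all X_i >= 2) = (P(X_1 >= 2))^2
= (4/5)^2 = 16/25

16/25


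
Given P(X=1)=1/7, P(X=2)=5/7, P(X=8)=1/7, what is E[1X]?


E[1X] = sum(g(x)*P(x))
= 1*1/7 + 2*5/7 + 8*1/7
= 19/7

19/7


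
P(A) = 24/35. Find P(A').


P(A') = 1 - P(A) = 1 - 24/35 = 11/35

11/35


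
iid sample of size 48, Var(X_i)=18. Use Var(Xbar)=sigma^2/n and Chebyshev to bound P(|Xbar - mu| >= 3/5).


Var(Xbar) = Var(X)/n = 18/48
Chebyshev: P(|Xbar-mu| >= 3/5) <= Var(Xbar)/(3/5)^2 = (3/8)/(9/25) = 25/24
Bound exceeds 1, so trivial bound: 1

1


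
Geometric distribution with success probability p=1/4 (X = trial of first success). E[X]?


For geometric (trials until first success), E[X] = 1/p = 1/(1/4) = 4

4


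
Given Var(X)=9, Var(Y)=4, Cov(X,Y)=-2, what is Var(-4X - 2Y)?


Var(-4X - 2Y) = (-4)^2*Var(X) + (-2)^2*Var(Y) + 2*(-4)*(-2)*Cov(X,Y)
= 16*9 + 4*4 + 16*(-2)
= 144 + 16 - 32 = 128

128


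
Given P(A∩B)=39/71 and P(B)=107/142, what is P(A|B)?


P(A|B) = P(A∩B)/P(B) = (78/142)/(107/142) = 78/107

78/107


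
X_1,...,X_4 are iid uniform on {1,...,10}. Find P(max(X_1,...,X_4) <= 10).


P(max <= 10) = P(all X_i <= 10) = (P(X_1 <= 10))^4
= (10/10)^4 = 1^4 = 1

1


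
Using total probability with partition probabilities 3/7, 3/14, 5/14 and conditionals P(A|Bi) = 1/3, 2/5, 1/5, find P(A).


P(A) = P(A|B1)P(B1) + P(A|B2)P(B2) + P(A|B3)P(B3)
= 1/3*3/7 + 2/5*3/14 + 1/5*5/14
= 1/7 + 3/35 + 1/14 = 3/10

3/10


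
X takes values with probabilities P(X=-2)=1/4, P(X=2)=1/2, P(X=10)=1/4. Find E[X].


E[X] = sum(x * P(x))
= -2*1/4 + 2*1/2 + 10*1/4
= 3

3


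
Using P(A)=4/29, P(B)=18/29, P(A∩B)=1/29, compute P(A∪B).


P(A∪B) = P(A) + P(B) - P(A∩B)
= 4/29 + 18/29 - 1/29 = 21/29

21/29


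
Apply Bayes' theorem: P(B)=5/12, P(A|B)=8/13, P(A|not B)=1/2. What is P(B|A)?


P(A) = P(A|B)P(B) + P(A|B')P(B') = 8/13*5/12 + 1/2*7/12 = 57/104
P(B|A) = P(A|B)P(B)/P(A) = (10/39)/(57/104) = 80/171

80/171


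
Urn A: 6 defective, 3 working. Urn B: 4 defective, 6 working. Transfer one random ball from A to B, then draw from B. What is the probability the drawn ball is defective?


P(transfer defective) = 6/9 = 2/3; P(transfer working) = 1/3
If defective transferred: Urn II has 5 defective of 11, so P(defective|defective moved) = 5/11
If working transferred: Urn II has 4 defective of 11, so P(defective|working moved) = 4/11
By total probability: P(defective) = 2/3*5/11 + 1/3*4/11 = 14/33

14/33


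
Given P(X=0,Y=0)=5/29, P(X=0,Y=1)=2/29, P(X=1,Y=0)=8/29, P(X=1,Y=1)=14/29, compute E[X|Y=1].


P(Y=1) = 16/29
E[X|Y=1] = (0*2 + 1*14)/16 = 14/16 = 7/8

7/8


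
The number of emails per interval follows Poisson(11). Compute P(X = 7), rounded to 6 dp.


P(X=7) = e^(-11) * 11^7 / 7!
≈ 0.00001670170079 * 19487171 / 5040
≈ 0.064577

0.064577


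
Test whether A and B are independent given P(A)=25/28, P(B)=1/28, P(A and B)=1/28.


P(A)*P(B) = 25/28*1/28 = 25/784
P(A∩B) = 1/28 != 25/784, so not independent

No, A and B are not independent


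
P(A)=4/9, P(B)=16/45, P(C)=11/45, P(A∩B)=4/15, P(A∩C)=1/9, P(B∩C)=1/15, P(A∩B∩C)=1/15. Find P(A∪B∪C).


P(A∪B∪C) = P(A)+P(B)+P(C) - P(AB)-P(AC)-P(BC) + P(ABC)
= 4/9+16/45+11/45 - 4/15-1/9-1/15 + 1/15
= 2/3

2/3


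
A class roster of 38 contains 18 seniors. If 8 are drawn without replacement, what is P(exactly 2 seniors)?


P(X=2) = C(18,2)*C(20,6) / C(38,8)
= 153*38760 / 48903492
= 5930280/48903492 = 1530/12617

1530/12617


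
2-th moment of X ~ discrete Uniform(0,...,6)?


E[X^2] = (1/7) * sum(x^2 for x=0..6)
= 91/7 = 13

13


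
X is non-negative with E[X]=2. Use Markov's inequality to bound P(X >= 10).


Markov: P(X >= a) <= E[X]/a
P(X >= 10) <= 2/10 = 1/5

1/5


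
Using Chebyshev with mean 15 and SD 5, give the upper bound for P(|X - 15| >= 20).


k = 20/5 = 4
Chebyshev: P(|X-mu| >= k*sigma) <= 1/k^2 = 1/4^2 = 1/16

1/16


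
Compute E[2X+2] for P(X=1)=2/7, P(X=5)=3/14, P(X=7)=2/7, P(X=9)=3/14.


E[2X+2] = sum(g(x)*P(x))
= 4*2/7 + 12*3/14 + 16*2/7 + 20*3/14
= 88/7

88/7


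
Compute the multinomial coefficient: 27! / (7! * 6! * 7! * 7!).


27! = 10888869450418352160768000000
Denominator: 7!=5040 * 6!=720 * 7!=5040 * 7!=5040
Coefficient = 10888869450418352160768000000 / 92177326080000 = 118129586889600

118129586889600


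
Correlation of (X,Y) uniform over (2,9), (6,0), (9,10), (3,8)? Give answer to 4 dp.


Cov(X,Y) = -0.7500, Var(X) = 7.5000, Var(Y) = 15.6875
rho = Cov/(sqrt(VarX)*sqrt(VarY)) = -0.0691

-0.0691


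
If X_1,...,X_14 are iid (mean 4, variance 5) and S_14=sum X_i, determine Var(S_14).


By independence, Var(S_n) = n*Var(X_1) = 14*5 = 70

70


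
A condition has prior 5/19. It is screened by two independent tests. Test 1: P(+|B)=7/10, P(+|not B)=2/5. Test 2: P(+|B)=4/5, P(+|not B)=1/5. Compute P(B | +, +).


After test 1: P(+) = 7/10*5/19 + 2/5*14/19 = 91/190
P(B|+) = (7/38)/(91/190) = 5/13
After test 2 (use post1 as new prior): P(+) = 4/5*5/13 + 1/5*8/13 = 28/65
P(B|+,+) = (4/13)/(28/65) = 5/7

5/7


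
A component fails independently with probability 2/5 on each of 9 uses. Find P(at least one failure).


P(at least one) = 1 - P(none)
P(none) = (1 - 2/5)^9 = (3/5)^9 = 19683/1953125
P(at least one) = 1 - 19683/1953125 = 1933442/1953125

1933442/1953125


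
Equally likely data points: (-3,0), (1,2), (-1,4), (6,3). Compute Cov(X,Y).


E[X]=3/4, E[Y]=9/4, E[XY]=4
Cov(X,Y) = E[XY] - E[X]E[Y] = 4 - 3/4*9/4 = 37/16

37/16


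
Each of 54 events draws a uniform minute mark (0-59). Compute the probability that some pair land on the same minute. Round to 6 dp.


P(all different) = prod((60-i)/60 for i=0..53) = 0.000000
P(at least one match) = 1 - 0.000000 = 1.000000

1.000000


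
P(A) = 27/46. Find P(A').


P(A') = 1 - P(A) = 1 - 27/46 = 19/46

19/46


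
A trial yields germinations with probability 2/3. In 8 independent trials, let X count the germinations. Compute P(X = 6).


P(X=6) = C(8,6) * p^6 * (1-p)^2
= 28 * 64/729 * 1/9
= 1792/6561

1792/6561


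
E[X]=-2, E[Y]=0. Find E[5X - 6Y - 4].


E[5X - 6Y - 4] = 5*E[X] - 6*E[Y] - 4
= (5)*(-2) + (-6)*(0) + (-4)
= -10 + 0 - 4 = -14

-14


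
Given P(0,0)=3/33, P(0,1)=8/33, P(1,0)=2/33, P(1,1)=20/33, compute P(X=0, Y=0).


Read from table: P(X=0, Y=0) = 3/33 = 1/11

1/11


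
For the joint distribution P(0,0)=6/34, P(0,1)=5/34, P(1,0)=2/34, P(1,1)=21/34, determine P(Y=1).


P(Y=1) = P(0,1)+P(1,1) = 5/34 + 21/34 = 26/34 = 13/17

13/17


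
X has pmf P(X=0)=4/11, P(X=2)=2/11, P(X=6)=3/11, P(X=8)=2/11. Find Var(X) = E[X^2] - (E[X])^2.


E[X] = 38/11, E[X^2] = 244/11
Var(X) = E[X^2] - (E[X])^2 = 244/11 - (38/11)^2 = 1240/121

1240/121


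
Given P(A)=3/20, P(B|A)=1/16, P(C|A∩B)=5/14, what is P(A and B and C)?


P(A∩B∩C) = P(A) * P(B|A) * P(C|A∩B)
= 3/20 * 1/16 * 5/14
= 3/320 * 5/14 = 3/896

3/896


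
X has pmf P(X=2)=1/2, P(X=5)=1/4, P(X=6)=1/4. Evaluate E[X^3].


E[X^3] = sum(x^3 * P(x))
= 8*1/2 + 125*1/4 + 216*1/4
= 357/4

357/4


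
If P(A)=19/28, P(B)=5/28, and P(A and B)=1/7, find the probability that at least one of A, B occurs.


P(A∪B) = P(A) + P(B) - P(A∩B)
= 19/28 + 5/28 - 1/7 = 5/7

5/7


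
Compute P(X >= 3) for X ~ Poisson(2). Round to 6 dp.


P(X>=3) = 1 - P(X<=2) = 1 - (e^(-2)*2^0/0! + e^(-2)*2^1/1! + e^(-2)*2^2/2!)
≈ 1 - (0.1353352832 + 0.2706705665 + 0.2706705665)
= 1 - 0.6766764162 = 0.3233235838
≈ 0.323324

0.323324


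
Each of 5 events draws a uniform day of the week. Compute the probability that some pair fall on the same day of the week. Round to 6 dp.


P(all different) = prod((7-i)/7 for i=0..4) = 0.149938
P(at least one match) = 1 - 0.149938 = 0.850062

0.850062


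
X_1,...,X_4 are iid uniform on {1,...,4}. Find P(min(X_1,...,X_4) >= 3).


P(min >= 3) = P(all X_i >= 3) = (P(X_1 >= 3))^4
= (2/4)^4 = (1/2)^4 = 1/16

1/16


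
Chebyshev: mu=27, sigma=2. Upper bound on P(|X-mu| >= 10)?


k = 10/2 = 5
Chebyshev: P(|X-mu| >= k*sigma) <= 1/k^2 = 1/5^2 = 1/25

1/25


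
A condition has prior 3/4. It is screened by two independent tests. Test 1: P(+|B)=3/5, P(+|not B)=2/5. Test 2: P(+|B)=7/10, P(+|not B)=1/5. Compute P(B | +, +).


After test 1: P(+) = 3/5*3/4 + 2/5*1/4 = 11/20
P(B|+) = (9/20)/(11/20) = 9/11
After test 2 (use post1 as new prior): P(+) = 7/10*9/11 + 1/5*2/11 = 67/110
P(B|+,+) = (63/110)/(67/110) = 63/67

63/67


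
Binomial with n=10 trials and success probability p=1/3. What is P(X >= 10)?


P(X>=10) = P(X=10)
= 1/59049
= 1/59049

1/59049


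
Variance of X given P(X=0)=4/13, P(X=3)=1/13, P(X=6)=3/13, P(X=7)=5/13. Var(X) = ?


E[X] = 56/13, E[X^2] = 362/13
Var(X) = E[X^2] - (E[X])^2 = 362/13 - (56/13)^2 = 1570/169

1570/169


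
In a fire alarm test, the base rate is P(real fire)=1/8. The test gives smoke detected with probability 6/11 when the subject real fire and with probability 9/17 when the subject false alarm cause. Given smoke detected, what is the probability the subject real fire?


P(A) = P(A|B)P(B) + P(A|B')P(B') = 6/11*1/8 + 9/17*7/8 = 795/1496
P(B|A) = P(A|B)P(B)/P(A) = (3/44)/(795/1496) = 34/265

34/265


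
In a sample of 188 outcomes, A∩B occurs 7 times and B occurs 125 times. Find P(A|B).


P(A|B) = P(A∩B)/P(B) = (7/188)/(125/188) = 7/125

7/125


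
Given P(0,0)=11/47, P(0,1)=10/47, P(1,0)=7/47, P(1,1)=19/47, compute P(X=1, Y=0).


Read from table: P(X=1, Y=0) = 7/47

7/47


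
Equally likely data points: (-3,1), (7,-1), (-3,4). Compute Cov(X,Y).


E[X]=1/3, E[Y]=4/3, E[XY]=-22/3
Cov(X,Y) = E[XY] - E[X]E[Y] = -22/3 - 1/3*4/3 = -70/9

-70/9


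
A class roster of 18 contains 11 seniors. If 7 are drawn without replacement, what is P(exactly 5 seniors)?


P(X=5) = C(11,5)*C(7,2) / C(18,7)
= 462*21 / 31824
= 9702/31824 = 539/1768

539/1768


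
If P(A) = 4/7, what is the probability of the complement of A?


P(A') = 1 - P(A) = 1 - 4/7 = 3/7

3/7


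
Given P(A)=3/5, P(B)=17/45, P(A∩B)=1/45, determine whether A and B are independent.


P(A)*P(B) = 3/5*17/45 = 17/75
P(A∩B) = 1/45 != 17/75, so not independent

No, A and B are not independent


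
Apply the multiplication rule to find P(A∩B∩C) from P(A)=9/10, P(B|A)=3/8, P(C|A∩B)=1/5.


P(A∩B∩C) = P(A) * P(B|A) * P(C|A∩B)
= 9/10 * 3/8 * 1/5
= 27/80 * 1/5 = 27/400

27/400


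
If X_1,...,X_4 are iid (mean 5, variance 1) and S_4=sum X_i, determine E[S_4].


E[S_n] = n*E[X_1] = 4*5 = 20

20


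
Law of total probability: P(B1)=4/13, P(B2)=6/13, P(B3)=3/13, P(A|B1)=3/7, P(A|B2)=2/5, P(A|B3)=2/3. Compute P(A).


P(A) = P(A|B1)P(B1) + P(A|B2)P(B2) + P(A|B3)P(B3)
= 3/7*4/13 + 2/5*6/13 + 2/3*3/13
= 12/91 + 12/65 + 2/13 = 214/455

214/455


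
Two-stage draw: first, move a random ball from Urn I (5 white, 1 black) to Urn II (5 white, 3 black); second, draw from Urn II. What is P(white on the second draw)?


P(transfer white) = 5/6; P(transfer black) = 1/6
If white transferred: Urn II has 6 white of 9, so P(white|white moved) = 2/3
If black transferred: Urn II has 5 white of 9, so P(white|black moved) = 5/9
By total probability: P(white) = 5/6*2/3 + 1/6*5/9 = 35/54

35/54


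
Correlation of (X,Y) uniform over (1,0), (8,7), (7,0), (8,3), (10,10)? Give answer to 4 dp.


Cov(X,Y) = 8.8000, Var(X) = 9.3600, Var(Y) = 15.6000
rho = Cov/(sqrt(VarX)*sqrt(VarY)) = 0.7283

0.7283


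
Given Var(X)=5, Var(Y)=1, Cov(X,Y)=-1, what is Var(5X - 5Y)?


Var(5X - 5Y) = 5^2*Var(X) + (-5)^2*Var(Y) + 2*5*(-5)*Cov(X,Y)
= 25*5 + 25*1 - 50*(-1)
= 125 + 25 + 50 = 200

200


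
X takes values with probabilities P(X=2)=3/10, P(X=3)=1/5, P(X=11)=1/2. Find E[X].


E[X] = sum(x * P(x))
= 2*3/10 + 3*1/5 + 11*1/2
= 67/10

67/10


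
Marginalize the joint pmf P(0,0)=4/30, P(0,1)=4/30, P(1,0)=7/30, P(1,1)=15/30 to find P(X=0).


P(X=0) = P(0,0)+P(0,1) = 4/30 + 4/30 = 8/30 = 4/15

4/15


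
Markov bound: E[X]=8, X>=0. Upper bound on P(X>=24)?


Markov: P(X >= a) <= E[X]/a
P(X >= 24) <= 8/24 = 1/3

1/3


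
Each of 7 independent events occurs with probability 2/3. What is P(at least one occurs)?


P(at least one) = 1 - P(none)
P(none) = (1 - 2/3)^7 = (1/3)^7 = 1/2187
P(at least one) = 1 - 1/2187 = 2186/2187

2186/2187


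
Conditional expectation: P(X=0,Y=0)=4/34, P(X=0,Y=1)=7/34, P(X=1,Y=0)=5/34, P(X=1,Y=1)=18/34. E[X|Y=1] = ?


P(Y=1) = 25/34
E[X|Y=1] = (0*7 + 1*18)/25 = 18/25

18/25


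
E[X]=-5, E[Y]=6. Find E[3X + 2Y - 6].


E[3X + 2Y - 6] = 3*E[X] + 2*E[Y] - 6
= (3)*(-5) + (2)*(6) + (-6)
= -15 + 12 - 6 = -9

-9


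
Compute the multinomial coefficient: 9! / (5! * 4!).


9! = 362880
Denominator: 5!=120 * 4!=24
Coefficient = 362880 / 2880 = 126

126


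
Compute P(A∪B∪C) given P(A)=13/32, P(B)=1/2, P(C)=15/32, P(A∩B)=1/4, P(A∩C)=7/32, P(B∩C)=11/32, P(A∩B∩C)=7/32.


P(A∪B∪C) = P(A)+P(B)+P(C) - P(AB)-P(AC)-P(BC) + P(ABC)
= 13/32+1/2+15/32 - 1/4-7/32-11/32 + 7/32
= 25/32

25/32


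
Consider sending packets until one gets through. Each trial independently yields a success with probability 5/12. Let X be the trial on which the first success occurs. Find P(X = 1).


P(X=1) = (1-p)^0 * p = (7/12)^0 * 5/12
= 1 * 5/12 = 5/12

5/12


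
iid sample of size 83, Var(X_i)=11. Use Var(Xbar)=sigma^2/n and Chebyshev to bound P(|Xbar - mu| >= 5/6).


Var(Xbar) = Var(X)/n = 11/83
Chebyshev: P(|Xbar-mu| >= 5/6) <= Var(Xbar)/(5/6)^2 = (11/83)/(25/36) = 396/2075

396/2075
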